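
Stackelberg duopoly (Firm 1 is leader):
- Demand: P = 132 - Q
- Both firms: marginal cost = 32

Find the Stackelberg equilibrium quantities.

q₁* (leader) = 50.0, q₂* (follower) = 25.0

Work:
Follower's reaction: q₂ = (a - c - q₁)/2
Leader substitutes: π₁ = q₁·(a - q₁ - (a-c-q₁)/2 - c)
FOC: q₁* = (132 - 32)/2 = 50.00
Then: q₂* = (132 - 32 - 50.0)/2 = 25.00
Leader has first-mover advantage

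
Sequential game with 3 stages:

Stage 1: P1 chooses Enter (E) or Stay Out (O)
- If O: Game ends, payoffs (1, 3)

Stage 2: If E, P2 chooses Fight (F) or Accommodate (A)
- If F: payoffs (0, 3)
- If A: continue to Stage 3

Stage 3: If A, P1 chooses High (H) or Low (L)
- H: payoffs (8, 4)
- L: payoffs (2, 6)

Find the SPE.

SPE: (E, A, H); Outcome (8, 4)

Work:
Stage 3: P1 chooses H (8 vs 2)
Stage 2: P2: F->3, A->4 (anticipating H). Choose A
Stage 1: P1: O->1, E->8 (anticipating A, H). Choose E
SPE path: E -> A -> H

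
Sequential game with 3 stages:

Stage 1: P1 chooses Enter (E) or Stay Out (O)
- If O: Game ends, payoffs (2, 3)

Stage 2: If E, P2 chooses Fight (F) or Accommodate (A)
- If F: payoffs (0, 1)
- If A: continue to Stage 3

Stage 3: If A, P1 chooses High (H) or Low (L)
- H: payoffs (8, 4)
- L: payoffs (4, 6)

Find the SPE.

SPE: (E, A, H); Outcome (8, 4)

Work:
Stage 3: P1 chooses H (8 vs 4)
Stage 2: P2: F->1, A->4 (anticipating H). Choose A
Stage 1: P1: O->2, E->8 (anticipating A, H). Choose E
SPE path: E -> A -> H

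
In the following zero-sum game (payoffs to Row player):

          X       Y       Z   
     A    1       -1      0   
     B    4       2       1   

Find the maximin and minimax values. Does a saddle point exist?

Maximin = 1, Minimax = 1, Saddle: True

Work:
Row minimums: [-1, 1] → maximin = 1
Column maximums: [4, 2, 1] → minimax = 1
Saddle point exists! Game value = 1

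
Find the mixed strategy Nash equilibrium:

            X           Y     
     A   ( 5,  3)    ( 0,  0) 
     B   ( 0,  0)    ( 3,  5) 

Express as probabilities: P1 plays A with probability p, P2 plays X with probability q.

p = 0.625, q = 0.375

Work:
Find probabilities that make opponent indifferent:
P2 chooses q to make P1 indifferent between A and B
P1 chooses p to make P2 indifferent between X and Y
Mixed NE: P1 plays (A: 0.625, B: 0.375), P2 plays (X: 0.375, Y: 0.625)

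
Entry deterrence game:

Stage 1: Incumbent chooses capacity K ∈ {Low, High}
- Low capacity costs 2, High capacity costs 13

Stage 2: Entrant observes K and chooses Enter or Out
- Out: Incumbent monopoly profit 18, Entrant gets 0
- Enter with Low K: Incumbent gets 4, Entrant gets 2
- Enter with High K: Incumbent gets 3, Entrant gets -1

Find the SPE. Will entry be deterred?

SPE: (High, Enter|Low, Out|High); Entry deterred. Incumbent net profit = 5

Work:
After Low K: Entrant enters (2 > 0)
After High K: Entrant stays out (-1 < 0)
Incumbent: Low → 4−2=2, High → 18−13=5
Incumbent chooses High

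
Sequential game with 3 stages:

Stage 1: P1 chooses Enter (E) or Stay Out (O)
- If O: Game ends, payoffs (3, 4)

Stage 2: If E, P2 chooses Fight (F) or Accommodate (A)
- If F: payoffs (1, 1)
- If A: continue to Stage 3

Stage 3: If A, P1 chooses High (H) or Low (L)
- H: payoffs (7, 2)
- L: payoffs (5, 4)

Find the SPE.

SPE: (E, A, H); Outcome (7, 2)

Work:
Stage 3: P1 chooses H (7 vs 5)
Stage 2: P2: F->1, A->2 (anticipating H). Choose A
Stage 1: P1: O->3, E->7 (anticipating A, H). Choose E
SPE path: E -> A -> H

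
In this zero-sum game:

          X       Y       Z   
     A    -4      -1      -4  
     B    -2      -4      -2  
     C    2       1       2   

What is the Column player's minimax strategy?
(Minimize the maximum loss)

Column should play Y, value = 1

Work:
Column player minimizes Row's maximum payoff:
Column X: max payoff to Row = 2
Column Y: max payoff to Row = 1
Column Z: max payoff to Row = 2
Minimum is 1, achieved by column Y.
Minimax strategy: Y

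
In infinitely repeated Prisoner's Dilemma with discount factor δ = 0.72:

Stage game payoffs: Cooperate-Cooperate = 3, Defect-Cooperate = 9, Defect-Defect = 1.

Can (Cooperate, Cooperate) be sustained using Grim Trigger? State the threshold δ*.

δ* = 0.75; since δ = 0.72 < 0.75, cooperation cannot be sustained

Work:
For Grim Trigger:
Cooperate forever: 3/(1-δ)
Defect then punished: 9 + 1·δ/(1-δ)
Need: 3/(1-δ) ≥ 9 + 1·δ/(1-δ)
Solving: δ ≥ (T-R)/(T-P) = (9-3)/(9-1) = 0.75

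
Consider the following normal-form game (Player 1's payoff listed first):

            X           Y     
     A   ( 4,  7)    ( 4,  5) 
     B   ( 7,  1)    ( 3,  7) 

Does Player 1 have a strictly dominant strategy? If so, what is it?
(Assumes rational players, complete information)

No strictly dominant strategy exists for Player 1

Work:
A strategy strictly dominates another if it gives a strictly higher payoff against every opponent action. Compare each pair of P1's strategies column-by-column:
  A vs B: [4 vs 7, 4 vs 3] → A does not strictly dominate B (column X: 4 ≤ 7)
  B vs A: [7 vs 4, 3 vs 4] → B does not strictly dominate A (column Y: 3 ≤ 4)
No single strategy strictly dominates all others → no strictly dominant strategy.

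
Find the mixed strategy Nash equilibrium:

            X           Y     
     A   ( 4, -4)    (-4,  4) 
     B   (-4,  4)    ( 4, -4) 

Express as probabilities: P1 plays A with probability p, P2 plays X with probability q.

p = 0.5, q = 0.5

Work:
Find probabilities that make opponent indifferent:
P2 chooses q to make P1 indifferent between A and B
P1 chooses p to make P2 indifferent between X and Y
Mixed NE: P1 plays (A: 0.5, B: 0.5), P2 plays (X: 0.5, Y: 0.5)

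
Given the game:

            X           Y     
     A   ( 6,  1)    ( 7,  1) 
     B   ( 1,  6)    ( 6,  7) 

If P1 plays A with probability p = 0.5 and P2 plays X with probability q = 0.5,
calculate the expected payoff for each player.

E[P1] = 5.0, E[P2] = 3.75

Work:
E[P1] = p·q·π₁(A,X) + p·(1-q)·π₁(A,Y) + (1-p)·q·π₁(B,X) + (1-p)·(1-q)·π₁(B,Y)
= 0.5·0.5·6 + 0.5·0.5·7 + 0.5·0.5·1 + 0.5·0.5·6
= 5.0

E[P2] = 3.75 (similar calculation)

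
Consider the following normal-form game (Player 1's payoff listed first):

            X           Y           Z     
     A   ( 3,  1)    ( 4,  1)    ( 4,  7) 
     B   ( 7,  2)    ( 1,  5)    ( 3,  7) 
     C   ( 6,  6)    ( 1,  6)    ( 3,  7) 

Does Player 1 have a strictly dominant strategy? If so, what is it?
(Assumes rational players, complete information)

No strictly dominant strategy exists for Player 1

Work:
A strategy strictly dominates another if it gives a strictly higher payoff against every opponent action. Compare each pair of P1's strategies column-by-column:
  A vs B: [3 vs 7, 4 vs 1, 4 vs 3] → A does not strictly dominate B (column X: 3 ≤ 7)
  A vs C: [3 vs 6, 4 vs 1, 4 vs 3] → A does not strictly dominate C (column X: 3 ≤ 6)
  B vs A: [7 vs 3, 1 vs 4, 3 vs 4] → B does not strictly dominate A (column Y: 1 ≤ 4)
  B vs C: [7 vs 6, 1 vs 1, 3 vs 3] → B does not strictly dominate C (column Y: 1 ≤ 1)
  C vs A: [6 vs 3, 1 vs 4, 3 vs 4] → C does not strictly dominate A (column Y: 1 ≤ 4)
  C vs B: [6 vs 7, 1 vs 1, 3 vs 3] → C does not strictly dominate B (column X: 6 ≤ 7)
No single strategy strictly dominates all others → no strictly dominant strategy.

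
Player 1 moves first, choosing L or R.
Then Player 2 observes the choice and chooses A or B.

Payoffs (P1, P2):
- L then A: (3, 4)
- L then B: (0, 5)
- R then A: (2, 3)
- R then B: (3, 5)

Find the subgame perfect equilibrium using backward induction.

P1 plays R, P2 plays B after L and B after R; Payoff (3, 5)

Work:
Backward induction:
After L: P2 chooses B → P1 gets 0
After R: P2 chooses B → P1 gets 3
P1 chooses R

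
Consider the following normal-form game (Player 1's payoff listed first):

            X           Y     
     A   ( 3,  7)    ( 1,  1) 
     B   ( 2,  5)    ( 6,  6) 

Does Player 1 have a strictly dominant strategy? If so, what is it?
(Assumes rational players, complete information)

No strictly dominant strategy exists for Player 1

Work:
A strategy strictly dominates another if it gives a strictly higher payoff against every opponent action. Compare each pair of P1's strategies column-by-column:
  A vs B: [3 vs 2, 1 vs 6] → A does not strictly dominate B (column Y: 1 ≤ 6)
  B vs A: [2 vs 3, 6 vs 1] → B does not strictly dominate A (column X: 2 ≤ 3)
No single strategy strictly dominates all others → no strictly dominant strategy.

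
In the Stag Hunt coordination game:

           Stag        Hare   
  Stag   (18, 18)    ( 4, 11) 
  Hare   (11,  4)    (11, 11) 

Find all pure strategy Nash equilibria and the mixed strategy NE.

Pure NE: (Stag, Stag) and (Hare, Hare); Mixed NE: p = 0.5, q = 0.5

Work:
Check pure NE:
(Stag, Stag): (18, 18) - no unilateral deviation beneficial
(Hare, Hare): (11, 11) - no unilateral deviation beneficial
Mixed NE: P1 plays Stag with p = 0.5, P2 plays Stag with q = 0.5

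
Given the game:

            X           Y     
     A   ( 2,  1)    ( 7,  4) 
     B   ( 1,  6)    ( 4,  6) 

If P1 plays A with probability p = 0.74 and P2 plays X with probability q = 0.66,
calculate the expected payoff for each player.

E[P1] = 3.2632, E[P2] = 3.0548

Work:
E[P1] = p·q·π₁(A,X) + p·(1-q)·π₁(A,Y) + (1-p)·q·π₁(B,X) + (1-p)·(1-q)·π₁(B,Y)
= 0.74·0.66·2 + 0.74·0.34·7 + 0.26·0.66·1 + 0.26·0.34·4
= 3.2632

E[P2] = 3.0548 (similar calculation)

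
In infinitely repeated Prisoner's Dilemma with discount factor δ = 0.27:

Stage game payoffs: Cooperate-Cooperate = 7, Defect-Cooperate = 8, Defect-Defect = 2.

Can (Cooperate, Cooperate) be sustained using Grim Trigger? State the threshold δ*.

δ* = 0.1667; since δ = 0.27 ≥ 0.1667, cooperation can be sustained

Work:
For Grim Trigger:
Cooperate forever: 7/(1-δ)
Defect then punished: 8 + 2·δ/(1-δ)
Need: 7/(1-δ) ≥ 8 + 2·δ/(1-δ)
Solving: δ ≥ (T-R)/(T-P) = (8-7)/(8-2) = 0.1667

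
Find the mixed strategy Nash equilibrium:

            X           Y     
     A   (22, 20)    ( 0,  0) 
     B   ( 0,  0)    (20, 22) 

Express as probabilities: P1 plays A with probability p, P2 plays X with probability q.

p = 0.5238, q = 0.4762

Work:
Find probabilities that make opponent indifferent:
P2 chooses q to make P1 indifferent between A and B
P1 chooses p to make P2 indifferent between X and Y
Mixed NE: P1 plays (A: 0.5238, B: 0.4762), P2 plays (X: 0.4762, Y: 0.5238)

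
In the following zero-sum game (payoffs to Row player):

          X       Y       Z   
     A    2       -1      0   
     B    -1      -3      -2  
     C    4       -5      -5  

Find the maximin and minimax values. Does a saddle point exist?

Maximin = -1, Minimax = -1, Saddle: True

Work:
Row minimums: [-1, -3, -5] → maximin = -1
Column maximums: [4, -1, 0] → minimax = -1
Saddle point exists! Game value = -1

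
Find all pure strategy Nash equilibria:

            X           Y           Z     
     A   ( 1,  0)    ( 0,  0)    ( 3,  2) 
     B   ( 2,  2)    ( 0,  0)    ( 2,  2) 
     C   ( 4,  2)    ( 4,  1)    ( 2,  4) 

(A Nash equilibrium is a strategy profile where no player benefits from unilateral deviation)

Nash equilibrium: (A, Z)

Work:
Best responses:
  P1 vs X: payoffs [1, 2, 4] → best response C (payoff 4)
  P1 vs Y: payoffs [0, 0, 4] → best response C (payoff 4)
  P1 vs Z: payoffs [3, 2, 2] → best response A (payoff 3)
  P2 vs A: payoffs [0, 0, 2] → best response Z (payoff 2)
  P2 vs B: payoffs [2, 0, 2] → best response X/Z (payoff 2)
  P2 vs C: payoffs [2, 1, 4] → best response Z (payoff 4)
Mutual best responses: (A,Z) → Nash equilibria.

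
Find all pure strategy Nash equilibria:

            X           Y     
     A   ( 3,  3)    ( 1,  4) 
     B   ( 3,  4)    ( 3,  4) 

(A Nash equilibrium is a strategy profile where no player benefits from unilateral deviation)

Nash equilibrium: (B, X), (B, Y)

Work:
Best responses:
  P1 vs X: payoffs [3, 3] → best response A/B (payoff 3)
  P1 vs Y: payoffs [1, 3] → best response B (payoff 3)
  P2 vs A: payoffs [3, 4] → best response Y (payoff 4)
  P2 vs B: payoffs [4, 4] → best response X/Y (payoff 4)
Mutual best responses: (B,X), (B,Y) → Nash equilibria.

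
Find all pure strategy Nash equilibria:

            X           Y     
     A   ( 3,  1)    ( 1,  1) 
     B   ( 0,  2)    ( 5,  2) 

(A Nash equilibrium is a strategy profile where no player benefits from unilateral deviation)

Nash equilibrium: (A, X), (B, Y)

Work:
Best responses:
  P1 vs X: payoffs [3, 0] → best response A (payoff 3)
  P1 vs Y: payoffs [1, 5] → best response B (payoff 5)
  P2 vs A: payoffs [1, 1] → best response X/Y (payoff 1)
  P2 vs B: payoffs [2, 2] → best response X/Y (payoff 2)
Mutual best responses: (A,X), (B,Y) → Nash equilibria.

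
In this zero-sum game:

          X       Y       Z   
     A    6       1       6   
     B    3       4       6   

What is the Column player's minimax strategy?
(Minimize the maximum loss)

Column should play Y, value = 4

Work:
Column player minimizes Row's maximum payoff:
Column X: max payoff to Row = 6
Column Y: max payoff to Row = 4
Column Z: max payoff to Row = 6
Minimum is 4, achieved by column Y.
Minimax strategy: Y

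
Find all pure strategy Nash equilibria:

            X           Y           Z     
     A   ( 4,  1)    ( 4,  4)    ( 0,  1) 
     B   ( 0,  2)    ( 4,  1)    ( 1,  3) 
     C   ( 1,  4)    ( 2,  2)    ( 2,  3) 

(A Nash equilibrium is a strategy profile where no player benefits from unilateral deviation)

Nash equilibrium: (A, Y)

Work:
Best responses:
  P1 vs X: payoffs [4, 0, 1] → best response A (payoff 4)
  P1 vs Y: payoffs [4, 4, 2] → best response A/B (payoff 4)
  P1 vs Z: payoffs [0, 1, 2] → best response C (payoff 2)
  P2 vs A: payoffs [1, 4, 1] → best response Y (payoff 4)
  P2 vs B: payoffs [2, 1, 3] → best response Z (payoff 3)
  P2 vs C: payoffs [4, 2, 3] → best response X (payoff 4)
Mutual best responses: (A,Y) → Nash equilibria.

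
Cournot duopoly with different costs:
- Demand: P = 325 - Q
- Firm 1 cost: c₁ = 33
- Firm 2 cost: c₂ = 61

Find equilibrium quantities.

q₁* = 106.67, q₂* = 78.67

Work:
Reaction: q₁ = (325 - 33 - q₂)/2
Reaction: q₂ = (325 - 61 - q₁)/2
Solve simultaneously:
q₁* = (325 - 2×33 + 61)/3 = 106.67
q₂* = (325 - 2×61 + 33)/3 = 78.67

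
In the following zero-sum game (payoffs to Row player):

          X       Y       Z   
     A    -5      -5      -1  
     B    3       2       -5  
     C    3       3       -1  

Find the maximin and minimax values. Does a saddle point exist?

Maximin = -1, Minimax = -1, Saddle: True

Work:
Row minimums: [-5, -5, -1] → maximin = -1
Column maximums: [3, 3, -1] → minimax = -1
Saddle point exists! Game value = -1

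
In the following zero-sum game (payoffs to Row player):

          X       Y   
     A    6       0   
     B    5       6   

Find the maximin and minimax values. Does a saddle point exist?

Maximin = 5, Minimax = 6, Saddle: False

Work:
Row minimums: [0, 5] → maximin = 5
Column maximums: [6, 6] → minimax = 6
No saddle point (maximin ≠ minimax). Mixed strategy needed.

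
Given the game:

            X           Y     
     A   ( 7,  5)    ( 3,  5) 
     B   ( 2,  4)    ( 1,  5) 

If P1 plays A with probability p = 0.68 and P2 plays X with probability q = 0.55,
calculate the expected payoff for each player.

E[P1] = 4.032, E[P2] = 4.824

Work:
E[P1] = p·q·π₁(A,X) + p·(1-q)·π₁(A,Y) + (1-p)·q·π₁(B,X) + (1-p)·(1-q)·π₁(B,Y)
= 0.68·0.55·7 + 0.68·0.45·3 + 0.32·0.55·2 + 0.32·0.45·1
= 4.032

E[P2] = 4.824 (similar calculation)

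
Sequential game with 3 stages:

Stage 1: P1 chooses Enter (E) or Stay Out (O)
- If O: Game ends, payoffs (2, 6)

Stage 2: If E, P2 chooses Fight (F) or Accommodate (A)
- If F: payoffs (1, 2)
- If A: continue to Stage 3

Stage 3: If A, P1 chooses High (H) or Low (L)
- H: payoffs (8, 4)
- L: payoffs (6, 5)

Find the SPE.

SPE: (E, A, H); Outcome (8, 4)

Work:
Stage 3: P1 chooses H (8 vs 6)
Stage 2: P2: F->2, A->4 (anticipating H). Choose A
Stage 1: P1: O->2, E->8 (anticipating A, H). Choose E
SPE path: E -> A -> H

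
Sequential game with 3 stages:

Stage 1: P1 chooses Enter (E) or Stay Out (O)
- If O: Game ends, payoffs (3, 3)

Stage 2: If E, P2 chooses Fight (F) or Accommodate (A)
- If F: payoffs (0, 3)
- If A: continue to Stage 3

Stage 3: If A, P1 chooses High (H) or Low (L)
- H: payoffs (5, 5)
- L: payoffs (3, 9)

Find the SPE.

SPE: (E, A, H); Outcome (5, 5)

Work:
Stage 3: P1 chooses H (5 vs 3)
Stage 2: P2: F->3, A->5 (anticipating H). Choose A
Stage 1: P1: O->3, E->5 (anticipating A, H). Choose E
SPE path: E -> A -> H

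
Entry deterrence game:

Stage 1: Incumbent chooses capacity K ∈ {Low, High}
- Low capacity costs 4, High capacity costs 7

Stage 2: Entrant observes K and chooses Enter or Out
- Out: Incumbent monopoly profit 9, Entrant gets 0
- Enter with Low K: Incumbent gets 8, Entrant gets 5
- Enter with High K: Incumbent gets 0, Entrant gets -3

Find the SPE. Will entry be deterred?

SPE: (Low, Enter|Low, Out|High); Entry not deterred. Incumbent net profit = 4, Entrant gets 5

Work:
After Low K: Entrant enters (5 > 0)
After High K: Entrant stays out (-3 < 0)
Incumbent: Low → 8−4=4, High → 9−7=2
Incumbent chooses Low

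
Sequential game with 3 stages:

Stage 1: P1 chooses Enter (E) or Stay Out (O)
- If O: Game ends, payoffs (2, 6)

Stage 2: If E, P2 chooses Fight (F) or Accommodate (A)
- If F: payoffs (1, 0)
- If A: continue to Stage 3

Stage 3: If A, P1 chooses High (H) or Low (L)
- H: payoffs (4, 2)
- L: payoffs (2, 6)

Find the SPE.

SPE: (E, A, H); Outcome (4, 2)

Work:
Stage 3: P1 chooses H (4 vs 2)
Stage 2: P2: F->0, A->2 (anticipating H). Choose A
Stage 1: P1: O->2, E->4 (anticipating A, H). Choose E
SPE path: E -> A -> H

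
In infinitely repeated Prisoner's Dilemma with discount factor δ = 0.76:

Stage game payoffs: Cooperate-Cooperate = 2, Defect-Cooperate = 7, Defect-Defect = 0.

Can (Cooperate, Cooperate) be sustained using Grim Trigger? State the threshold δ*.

δ* = 0.7143; since δ = 0.76 ≥ 0.7143, cooperation can be sustained

Work:
For Grim Trigger:
Cooperate forever: 2/(1-δ)
Defect then punished: 7 + 0·δ/(1-δ)
Need: 2/(1-δ) ≥ 7 + 0·δ/(1-δ)
Solving: δ ≥ (T-R)/(T-P) = (7-2)/(7-0) = 0.7143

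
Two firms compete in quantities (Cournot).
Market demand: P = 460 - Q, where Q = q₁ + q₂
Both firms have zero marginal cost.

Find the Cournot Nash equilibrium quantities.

q₁* = q₂* = 153.33; P* = 153.33

Work:
Profit: π_i = P·q_i = (a - q_i - q_j)·q_i
FOC: ∂π_i/∂q_i = a - 2q_i - q_j = 0
Reaction function: q_i = (460 - q_j)/2
Symmetry: q* = 460/3 = 153.33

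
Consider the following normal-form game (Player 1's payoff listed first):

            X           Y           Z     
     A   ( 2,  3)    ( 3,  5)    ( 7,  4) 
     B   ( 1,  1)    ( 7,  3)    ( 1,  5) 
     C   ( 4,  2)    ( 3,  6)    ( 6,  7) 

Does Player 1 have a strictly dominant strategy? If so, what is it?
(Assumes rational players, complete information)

No strictly dominant strategy exists for Player 1

Work:
A strategy strictly dominates another if it gives a strictly higher payoff against every opponent action. Compare each pair of P1's strategies column-by-column:
  A vs B: [2 vs 1, 3 vs 7, 7 vs 1] → A does not strictly dominate B (column Y: 3 ≤ 7)
  A vs C: [2 vs 4, 3 vs 3, 7 vs 6] → A does not strictly dominate C (column X: 2 ≤ 4)
  B vs A: [1 vs 2, 7 vs 3, 1 vs 7] → B does not strictly dominate A (column X: 1 ≤ 2)
  B vs C: [1 vs 4, 7 vs 3, 1 vs 6] → B does not strictly dominate C (column X: 1 ≤ 4)
  C vs A: [4 vs 2, 3 vs 3, 6 vs 7] → C does not strictly dominate A (column Y: 3 ≤ 3)
  C vs B: [4 vs 1, 3 vs 7, 6 vs 1] → C does not strictly dominate B (column Y: 3 ≤ 7)
No single strategy strictly dominates all others → no strictly dominant strategy.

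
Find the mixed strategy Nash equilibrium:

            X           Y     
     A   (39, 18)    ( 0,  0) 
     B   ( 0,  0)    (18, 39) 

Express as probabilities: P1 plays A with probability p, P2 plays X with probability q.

p = 0.6842, q = 0.3158

Work:
Find probabilities that make opponent indifferent:
P2 chooses q to make P1 indifferent between A and B
P1 chooses p to make P2 indifferent between X and Y
Mixed NE: P1 plays (A: 0.6842, B: 0.3158), P2 plays (X: 0.3158, Y: 0.6842)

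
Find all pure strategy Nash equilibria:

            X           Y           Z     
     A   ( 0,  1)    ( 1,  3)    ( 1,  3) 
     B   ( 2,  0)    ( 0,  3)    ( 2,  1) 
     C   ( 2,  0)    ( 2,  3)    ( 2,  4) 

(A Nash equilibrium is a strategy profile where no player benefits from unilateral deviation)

Nash equilibrium: (C, Z)

Work:
Best responses:
  P1 vs X: payoffs [0, 2, 2] → best response B/C (payoff 2)
  P1 vs Y: payoffs [1, 0, 2] → best response C (payoff 2)
  P1 vs Z: payoffs [1, 2, 2] → best response B/C (payoff 2)
  P2 vs A: payoffs [1, 3, 3] → best response Y/Z (payoff 3)
  P2 vs B: payoffs [0, 3, 1] → best response Y (payoff 3)
  P2 vs C: payoffs [0, 3, 4] → best response Z (payoff 4)
Mutual best responses: (C,Z) → Nash equilibria.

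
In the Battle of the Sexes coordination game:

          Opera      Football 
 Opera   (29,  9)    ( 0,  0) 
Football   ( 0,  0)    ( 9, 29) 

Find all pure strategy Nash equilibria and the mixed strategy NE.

Pure NE: (Opera, Opera) and (Football, Football); Mixed NE: p = 0.7632, q = 0.2368

Work:
Check pure NE:
(Opera, Opera): (29, 9) - no unilateral deviation beneficial
(Football, Football): (9, 29) - no unilateral deviation beneficial
Mixed NE: P1 plays Opera with p = 0.7632, P2 plays Opera with q = 0.2368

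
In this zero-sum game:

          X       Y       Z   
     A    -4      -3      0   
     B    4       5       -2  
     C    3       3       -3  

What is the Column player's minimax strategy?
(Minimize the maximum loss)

Column should play Z, value = 0

Work:
Column player minimizes Row's maximum payoff:
Column X: max payoff to Row = 4
Column Y: max payoff to Row = 5
Column Z: max payoff to Row = 0
Minimum is 0, achieved by column Z.
Minimax strategy: Z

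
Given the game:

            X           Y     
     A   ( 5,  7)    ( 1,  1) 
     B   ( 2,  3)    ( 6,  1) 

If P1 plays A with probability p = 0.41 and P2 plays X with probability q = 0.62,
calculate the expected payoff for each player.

E[P1] = 3.5036, E[P2] = 3.2568

Work:
E[P1] = p·q·π₁(A,X) + p·(1-q)·π₁(A,Y) + (1-p)·q·π₁(B,X) + (1-p)·(1-q)·π₁(B,Y)
= 0.41·0.62·5 + 0.41·0.38·1 + 0.59·0.62·2 + 0.59·0.38·6
= 3.5036

E[P2] = 3.2568 (similar calculation)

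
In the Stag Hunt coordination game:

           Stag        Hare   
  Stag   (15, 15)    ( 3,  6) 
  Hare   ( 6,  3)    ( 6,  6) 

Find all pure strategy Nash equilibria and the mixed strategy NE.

Pure NE: (Stag, Stag) and (Hare, Hare); Mixed NE: p = 0.25, q = 0.25

Work:
Check pure NE:
(Stag, Stag): (15, 15) - no unilateral deviation beneficial
(Hare, Hare): (6, 6) - no unilateral deviation beneficial
Mixed NE: P1 plays Stag with p = 0.25, P2 plays Stag with q = 0.25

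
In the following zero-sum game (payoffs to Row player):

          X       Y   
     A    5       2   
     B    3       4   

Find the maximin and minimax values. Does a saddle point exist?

Maximin = 3, Minimax = 4, Saddle: False

Work:
Row minimums: [2, 3] → maximin = 3
Column maximums: [5, 4] → minimax = 4
No saddle point (maximin ≠ minimax). Mixed strategy needed.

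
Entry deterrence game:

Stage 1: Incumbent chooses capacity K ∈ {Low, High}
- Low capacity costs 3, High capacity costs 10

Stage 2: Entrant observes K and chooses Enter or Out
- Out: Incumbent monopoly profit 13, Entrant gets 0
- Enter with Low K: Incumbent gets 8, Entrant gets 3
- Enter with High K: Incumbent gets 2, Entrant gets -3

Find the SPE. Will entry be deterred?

SPE: (Low, Enter|Low, Out|High); Entry not deterred. Incumbent net profit = 5, Entrant gets 3

Work:
After Low K: Entrant enters (3 > 0)
After High K: Entrant stays out (-3 < 0)
Incumbent: Low → 8−3=5, High → 13−10=3
Incumbent chooses Low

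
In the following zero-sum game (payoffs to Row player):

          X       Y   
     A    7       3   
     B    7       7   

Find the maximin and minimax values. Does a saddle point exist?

Maximin = 7, Minimax = 7, Saddle: True

Work:
Row minimums: [3, 7] → maximin = 7
Column maximums: [7, 7] → minimax = 7
Saddle point exists! Game value = 7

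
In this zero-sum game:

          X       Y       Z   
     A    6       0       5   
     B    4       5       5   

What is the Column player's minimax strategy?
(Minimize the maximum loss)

Column should play Y or Z (all achieve the minimum), value = 5

Work:
Column player minimizes Row's maximum payoff:
Column X: max payoff to Row = 6
Column Y: max payoff to Row = 5
Column Z: max payoff to Row = 5
Minimum is 5, achieved by columns Y, Z (tied).
Each of Y or Z is a minimax strategy.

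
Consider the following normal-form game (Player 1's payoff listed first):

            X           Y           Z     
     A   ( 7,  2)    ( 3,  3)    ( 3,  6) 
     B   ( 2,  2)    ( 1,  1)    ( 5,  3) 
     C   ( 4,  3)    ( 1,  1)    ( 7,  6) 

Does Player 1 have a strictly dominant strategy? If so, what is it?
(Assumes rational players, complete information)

No strictly dominant strategy exists for Player 1

Work:
A strategy strictly dominates another if it gives a strictly higher payoff against every opponent action. Compare each pair of P1's strategies column-by-column:
  A vs B: [7 vs 2, 3 vs 1, 3 vs 5] → A does not strictly dominate B (column Z: 3 ≤ 5)
  A vs C: [7 vs 4, 3 vs 1, 3 vs 7] → A does not strictly dominate C (column Z: 3 ≤ 7)
  B vs A: [2 vs 7, 1 vs 3, 5 vs 3] → B does not strictly dominate A (column X: 2 ≤ 7)
  B vs C: [2 vs 4, 1 vs 1, 5 vs 7] → B does not strictly dominate C (column X: 2 ≤ 4)
  C vs A: [4 vs 7, 1 vs 3, 7 vs 3] → C does not strictly dominate A (column X: 4 ≤ 7)
  C vs B: [4 vs 2, 1 vs 1, 7 vs 5] → C does not strictly dominate B (column Y: 1 ≤ 1)
No single strategy strictly dominates all others → no strictly dominant strategy.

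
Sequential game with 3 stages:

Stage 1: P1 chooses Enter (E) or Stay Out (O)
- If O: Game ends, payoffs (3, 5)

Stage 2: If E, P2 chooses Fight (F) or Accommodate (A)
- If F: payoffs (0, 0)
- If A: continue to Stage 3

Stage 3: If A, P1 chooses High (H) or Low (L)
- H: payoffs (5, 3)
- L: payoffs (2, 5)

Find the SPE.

SPE: (E, A, H); Outcome (5, 3)

Work:
Stage 3: P1 chooses H (5 vs 2)
Stage 2: P2: F->0, A->3 (anticipating H). Choose A
Stage 1: P1: O->3, E->5 (anticipating A, H). Choose E
SPE path: E -> A -> H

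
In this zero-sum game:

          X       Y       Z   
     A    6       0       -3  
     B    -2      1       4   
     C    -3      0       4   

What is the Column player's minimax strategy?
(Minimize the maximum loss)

Column should play Y, value = 1

Work:
Column player minimizes Row's maximum payoff:
Column X: max payoff to Row = 6
Column Y: max payoff to Row = 1
Column Z: max payoff to Row = 4
Minimum is 1, achieved by column Y.
Minimax strategy: Y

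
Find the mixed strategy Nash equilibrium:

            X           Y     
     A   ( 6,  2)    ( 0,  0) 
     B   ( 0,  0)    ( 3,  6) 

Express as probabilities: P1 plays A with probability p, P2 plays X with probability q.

p = 0.75, q = 0.3333

Work:
Find probabilities that make opponent indifferent:
P2 chooses q to make P1 indifferent between A and B
P1 chooses p to make P2 indifferent between X and Y
Mixed NE: P1 plays (A: 0.75, B: 0.25), P2 plays (X: 0.3333, Y: 0.6667)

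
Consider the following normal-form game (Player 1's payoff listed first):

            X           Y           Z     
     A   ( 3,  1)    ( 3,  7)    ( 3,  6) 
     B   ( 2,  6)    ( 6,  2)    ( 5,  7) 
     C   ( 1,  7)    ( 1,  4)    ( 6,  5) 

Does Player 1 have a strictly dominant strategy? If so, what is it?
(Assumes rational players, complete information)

No strictly dominant strategy exists for Player 1

Work:
A strategy strictly dominates another if it gives a strictly higher payoff against every opponent action. Compare each pair of P1's strategies column-by-column:
  A vs B: [3 vs 2, 3 vs 6, 3 vs 5] → A does not strictly dominate B (column Y: 3 ≤ 6)
  A vs C: [3 vs 1, 3 vs 1, 3 vs 6] → A does not strictly dominate C (column Z: 3 ≤ 6)
  B vs A: [2 vs 3, 6 vs 3, 5 vs 3] → B does not strictly dominate A (column X: 2 ≤ 3)
  B vs C: [2 vs 1, 6 vs 1, 5 vs 6] → B does not strictly dominate C (column Z: 5 ≤ 6)
  C vs A: [1 vs 3, 1 vs 3, 6 vs 3] → C does not strictly dominate A (column X: 1 ≤ 3)
  C vs B: [1 vs 2, 1 vs 6, 6 vs 5] → C does not strictly dominate B (column X: 1 ≤ 2)
No single strategy strictly dominates all others → no strictly dominant strategy.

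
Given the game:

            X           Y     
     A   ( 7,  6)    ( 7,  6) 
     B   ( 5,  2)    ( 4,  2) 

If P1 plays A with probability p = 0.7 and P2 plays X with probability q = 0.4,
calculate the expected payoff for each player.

E[P1] = 6.22, E[P2] = 4.8

Work:
E[P1] = p·q·π₁(A,X) + p·(1-q)·π₁(A,Y) + (1-p)·q·π₁(B,X) + (1-p)·(1-q)·π₁(B,Y)
= 0.7·0.4·7 + 0.7·0.6·7 + 0.3·0.4·5 + 0.3·0.6·4
= 6.22

E[P2] = 4.8 (similar calculation)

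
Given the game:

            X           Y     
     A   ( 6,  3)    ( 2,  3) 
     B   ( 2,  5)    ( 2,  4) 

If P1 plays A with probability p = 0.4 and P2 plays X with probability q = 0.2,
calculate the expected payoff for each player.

E[P1] = 2.32, E[P2] = 3.72

Work:
E[P1] = p·q·π₁(A,X) + p·(1-q)·π₁(A,Y) + (1-p)·q·π₁(B,X) + (1-p)·(1-q)·π₁(B,Y)
= 0.4·0.2·6 + 0.4·0.8·2 + 0.6·0.2·2 + 0.6·0.8·2
= 2.32

E[P2] = 3.72 (similar calculation)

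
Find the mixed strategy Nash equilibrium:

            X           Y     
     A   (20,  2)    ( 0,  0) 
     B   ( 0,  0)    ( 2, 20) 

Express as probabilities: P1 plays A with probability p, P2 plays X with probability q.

p = 0.9091, q = 0.0909

Work:
Find probabilities that make opponent indifferent:
P2 chooses q to make P1 indifferent between A and B
P1 chooses p to make P2 indifferent between X and Y
Mixed NE: P1 plays (A: 0.9091, B: 0.0909), P2 plays (X: 0.0909, Y: 0.9091)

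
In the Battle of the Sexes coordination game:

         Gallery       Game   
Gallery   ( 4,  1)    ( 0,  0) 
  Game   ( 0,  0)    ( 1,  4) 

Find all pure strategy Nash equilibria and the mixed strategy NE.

Pure NE: (Gallery, Gallery) and (Game, Game); Mixed NE: p = 0.8, q = 0.2

Work:
Check pure NE:
(Gallery, Gallery): (4, 1) - no unilateral deviation beneficial
(Game, Game): (1, 4) - no unilateral deviation beneficial
Mixed NE: P1 plays Gallery with p = 0.8, P2 plays Gallery with q = 0.2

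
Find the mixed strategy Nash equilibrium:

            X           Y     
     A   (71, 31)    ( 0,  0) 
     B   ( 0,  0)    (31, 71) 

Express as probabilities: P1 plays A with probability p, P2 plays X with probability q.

p = 0.6961, q = 0.3039

Work:
Find probabilities that make opponent indifferent:
P2 chooses q to make P1 indifferent between A and B
P1 chooses p to make P2 indifferent between X and Y
Mixed NE: P1 plays (A: 0.6961, B: 0.3039), P2 plays (X: 0.3039, Y: 0.6961)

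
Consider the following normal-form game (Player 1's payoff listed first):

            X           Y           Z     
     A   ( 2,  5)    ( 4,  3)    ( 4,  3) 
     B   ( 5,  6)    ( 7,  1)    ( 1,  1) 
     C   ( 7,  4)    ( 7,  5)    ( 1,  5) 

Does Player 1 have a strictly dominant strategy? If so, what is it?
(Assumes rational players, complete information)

No strictly dominant strategy exists for Player 1

Work:
A strategy strictly dominates another if it gives a strictly higher payoff against every opponent action. Compare each pair of P1's strategies column-by-column:
  A vs B: [2 vs 5, 4 vs 7, 4 vs 1] → A does not strictly dominate B (column X: 2 ≤ 5)
  A vs C: [2 vs 7, 4 vs 7, 4 vs 1] → A does not strictly dominate C (column X: 2 ≤ 7)
  B vs A: [5 vs 2, 7 vs 4, 1 vs 4] → B does not strictly dominate A (column Z: 1 ≤ 4)
  B vs C: [5 vs 7, 7 vs 7, 1 vs 1] → B does not strictly dominate C (column X: 5 ≤ 7)
  C vs A: [7 vs 2, 7 vs 4, 1 vs 4] → C does not strictly dominate A (column Z: 1 ≤ 4)
  C vs B: [7 vs 5, 7 vs 7, 1 vs 1] → C does not strictly dominate B (column Y: 7 ≤ 7)
No single strategy strictly dominates all others → no strictly dominant strategy.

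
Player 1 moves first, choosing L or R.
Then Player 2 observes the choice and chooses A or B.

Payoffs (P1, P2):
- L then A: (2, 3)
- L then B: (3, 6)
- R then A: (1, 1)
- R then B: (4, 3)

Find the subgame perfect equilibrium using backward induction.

P1 plays R, P2 plays B after L and B after R; Payoff (4, 3)

Work:
Backward induction:
After L: P2 chooses B → P1 gets 3
After R: P2 chooses B → P1 gets 4
P1 chooses R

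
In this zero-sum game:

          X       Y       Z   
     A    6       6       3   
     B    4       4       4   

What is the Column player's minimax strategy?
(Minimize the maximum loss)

Column should play Z, value = 4

Work:
Column player minimizes Row's maximum payoff:
Column X: max payoff to Row = 6
Column Y: max payoff to Row = 6
Column Z: max payoff to Row = 4
Minimum is 4, achieved by column Z.
Minimax strategy: Z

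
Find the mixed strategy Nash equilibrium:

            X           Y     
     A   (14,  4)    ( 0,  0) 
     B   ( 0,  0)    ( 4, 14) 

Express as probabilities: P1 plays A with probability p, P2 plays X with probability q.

p = 0.7778, q = 0.2222

Work:
Find probabilities that make opponent indifferent:
P2 chooses q to make P1 indifferent between A and B
P1 chooses p to make P2 indifferent between X and Y
Mixed NE: P1 plays (A: 0.7778, B: 0.2222), P2 plays (X: 0.2222, Y: 0.7778)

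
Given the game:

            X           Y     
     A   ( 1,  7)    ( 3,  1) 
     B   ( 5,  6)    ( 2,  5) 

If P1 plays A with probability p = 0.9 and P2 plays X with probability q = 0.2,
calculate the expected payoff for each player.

E[P1] = 2.6, E[P2] = 2.5

Work:
E[P1] = p·q·π₁(A,X) + p·(1-q)·π₁(A,Y) + (1-p)·q·π₁(B,X) + (1-p)·(1-q)·π₁(B,Y)
= 0.9·0.2·1 + 0.9·0.8·3 + 0.1·0.2·5 + 0.1·0.8·2
= 2.6

E[P2] = 2.5 (similar calculation)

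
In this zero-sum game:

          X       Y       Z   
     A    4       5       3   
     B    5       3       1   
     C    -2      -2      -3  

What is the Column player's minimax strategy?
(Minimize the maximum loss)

Column should play Z, value = 3

Work:
Column player minimizes Row's maximum payoff:
Column X: max payoff to Row = 5
Column Y: max payoff to Row = 5
Column Z: max payoff to Row = 3
Minimum is 3, achieved by column Z.
Minimax strategy: Z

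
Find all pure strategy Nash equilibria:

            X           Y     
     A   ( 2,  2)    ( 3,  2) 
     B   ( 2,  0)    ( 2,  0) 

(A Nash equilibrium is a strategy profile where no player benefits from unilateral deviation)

Nash equilibrium: (A, X), (A, Y), (B, X)

Work:
Best responses:
  P1 vs X: payoffs [2, 2] → best response A/B (payoff 2)
  P1 vs Y: payoffs [3, 2] → best response A (payoff 3)
  P2 vs A: payoffs [2, 2] → best response X/Y (payoff 2)
  P2 vs B: payoffs [0, 0] → best response X/Y (payoff 0)
Mutual best responses: (A,X), (A,Y), (B,X) → Nash equilibria.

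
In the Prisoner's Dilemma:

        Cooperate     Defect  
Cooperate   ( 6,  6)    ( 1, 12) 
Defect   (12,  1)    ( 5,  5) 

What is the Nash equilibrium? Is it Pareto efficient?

(Defect, Defect) is NE; not Pareto efficient

Work:
Defect dominates Cooperate for both players:
If P2 cooperates: Defect (12) > Cooperate (6)
If P2 defects: Defect (5) > Cooperate (1)
NE: (Defect, Defect) with payoff (5, 5)
But (Cooperate, Cooperate) = (6, 6) Pareto dominates (5, 5)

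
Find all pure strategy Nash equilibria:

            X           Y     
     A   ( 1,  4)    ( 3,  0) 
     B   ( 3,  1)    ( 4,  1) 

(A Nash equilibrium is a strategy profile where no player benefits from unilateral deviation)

Nash equilibrium: (B, X), (B, Y)

Work:
Best responses:
  P1 vs X: payoffs [1, 3] → best response B (payoff 3)
  P1 vs Y: payoffs [3, 4] → best response B (payoff 4)
  P2 vs A: payoffs [4, 0] → best response X (payoff 4)
  P2 vs B: payoffs [1, 1] → best response X/Y (payoff 1)
Mutual best responses: (B,X), (B,Y) → Nash equilibria.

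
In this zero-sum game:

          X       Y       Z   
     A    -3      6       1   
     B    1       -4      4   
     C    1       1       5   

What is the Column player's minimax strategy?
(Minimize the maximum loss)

Column should play X, value = 1

Work:
Column player minimizes Row's maximum payoff:
Column X: max payoff to Row = 1
Column Y: max payoff to Row = 6
Column Z: max payoff to Row = 5
Minimum is 1, achieved by column X.
Minimax strategy: X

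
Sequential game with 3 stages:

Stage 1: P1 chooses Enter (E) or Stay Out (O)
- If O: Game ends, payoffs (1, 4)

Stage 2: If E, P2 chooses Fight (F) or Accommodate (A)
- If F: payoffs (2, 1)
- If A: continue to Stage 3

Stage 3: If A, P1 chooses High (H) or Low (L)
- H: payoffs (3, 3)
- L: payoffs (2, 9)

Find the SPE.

SPE: (E, A, H); Outcome (3, 3)

Work:
Stage 3: P1 chooses H (3 vs 2)
Stage 2: P2: F->1, A->3 (anticipating H). Choose A
Stage 1: P1: O->1, E->3 (anticipating A, H). Choose E
SPE path: E -> A -> H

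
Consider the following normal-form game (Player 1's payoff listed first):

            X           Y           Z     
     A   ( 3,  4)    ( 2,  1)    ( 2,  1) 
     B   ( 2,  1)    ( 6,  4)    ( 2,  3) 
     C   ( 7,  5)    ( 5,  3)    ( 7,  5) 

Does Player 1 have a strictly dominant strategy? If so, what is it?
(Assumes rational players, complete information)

No strictly dominant strategy exists for Player 1

Work:
A strategy strictly dominates another if it gives a strictly higher payoff against every opponent action. Compare each pair of P1's strategies column-by-column:
  A vs B: [3 vs 2, 2 vs 6, 2 vs 2] → A does not strictly dominate B (column Y: 2 ≤ 6)
  A vs C: [3 vs 7, 2 vs 5, 2 vs 7] → A does not strictly dominate C (column X: 3 ≤ 7)
  B vs A: [2 vs 3, 6 vs 2, 2 vs 2] → B does not strictly dominate A (column X: 2 ≤ 3)
  B vs C: [2 vs 7, 6 vs 5, 2 vs 7] → B does not strictly dominate C (column X: 2 ≤ 7)
  C vs A: [7 vs 3, 5 vs 2, 7 vs 2] → C strictly dominates A
  C vs B: [7 vs 2, 5 vs 6, 7 vs 2] → C does not strictly dominate B (column Y: 5 ≤ 6)
No single strategy strictly dominates all others → no strictly dominant strategy.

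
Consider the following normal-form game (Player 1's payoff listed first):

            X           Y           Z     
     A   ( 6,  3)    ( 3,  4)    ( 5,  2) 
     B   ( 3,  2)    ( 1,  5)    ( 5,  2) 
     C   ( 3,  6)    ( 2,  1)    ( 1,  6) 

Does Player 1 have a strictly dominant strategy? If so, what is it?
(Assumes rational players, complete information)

No strictly dominant strategy exists for Player 1

Work:
A strategy strictly dominates another if it gives a strictly higher payoff against every opponent action. Compare each pair of P1's strategies column-by-column:
  A vs B: [6 vs 3, 3 vs 1, 5 vs 5] → A does not strictly dominate B (column Z: 5 ≤ 5)
  A vs C: [6 vs 3, 3 vs 2, 5 vs 1] → A strictly dominates C
  B vs A: [3 vs 6, 1 vs 3, 5 vs 5] → B does not strictly dominate A (column X: 3 ≤ 6)
  B vs C: [3 vs 3, 1 vs 2, 5 vs 1] → B does not strictly dominate C (column X: 3 ≤ 3)
  C vs A: [3 vs 6, 2 vs 3, 1 vs 5] → C does not strictly dominate A (column X: 3 ≤ 6)
  C vs B: [3 vs 3, 2 vs 1, 1 vs 5] → C does not strictly dominate B (column X: 3 ≤ 3)
No single strategy strictly dominates all others → no strictly dominant strategy.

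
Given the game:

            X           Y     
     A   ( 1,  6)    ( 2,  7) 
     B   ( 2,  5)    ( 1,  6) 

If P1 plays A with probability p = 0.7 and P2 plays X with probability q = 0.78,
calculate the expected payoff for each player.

E[P1] = 1.388, E[P2] = 5.92

Work:
E[P1] = p·q·π₁(A,X) + p·(1-q)·π₁(A,Y) + (1-p)·q·π₁(B,X) + (1-p)·(1-q)·π₁(B,Y)
= 0.7·0.78·1 + 0.7·0.22·2 + 0.3·0.78·2 + 0.3·0.22·1
= 1.388

E[P2] = 5.92 (similar calculation)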